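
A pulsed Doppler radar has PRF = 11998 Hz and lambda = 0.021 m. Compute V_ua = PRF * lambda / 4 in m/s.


V_ua = 11998 * 0.021 / 4 = 63.0 m/s

63.0 m/s


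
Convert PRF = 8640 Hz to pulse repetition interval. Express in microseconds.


PRI = 1/8640 = 0.0001157407 s = 115.7 us

115.7 us


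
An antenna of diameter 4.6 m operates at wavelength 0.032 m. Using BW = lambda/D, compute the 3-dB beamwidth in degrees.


BW_rad = 0.032 / 4.6 = 0.006957
BW_deg = 0.4 degrees

0.4 degrees


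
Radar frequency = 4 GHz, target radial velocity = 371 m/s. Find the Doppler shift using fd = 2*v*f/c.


fd = 2 * 371 * 4000000000.0 / 3e8 = 9893.3 Hz

9893.3 Hz


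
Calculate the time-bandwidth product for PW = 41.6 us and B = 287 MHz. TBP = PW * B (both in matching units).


TBP = 41.6 * 287 = 11939.2

11939.2


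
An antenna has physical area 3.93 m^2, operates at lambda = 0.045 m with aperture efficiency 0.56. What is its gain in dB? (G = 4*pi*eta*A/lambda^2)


G_linear = 4*pi*0.56*3.93/0.045^2 = 13657.32
G_dB = 10*log10(13657.32) = 41.4 dB

41.4 dB


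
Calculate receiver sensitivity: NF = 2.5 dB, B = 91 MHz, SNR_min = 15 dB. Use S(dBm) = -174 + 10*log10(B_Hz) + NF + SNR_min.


10*log10(91000000.0) = 79.59
S = -174 + 79.59 + 2.5 + 15 = -76.9 dBm

-76.9 dBm


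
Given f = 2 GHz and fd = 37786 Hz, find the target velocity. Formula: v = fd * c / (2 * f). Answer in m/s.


v = 37786 * 3e8 / (2 * 2000000000.0) = 2834.0 m/s

2834.0 m/s


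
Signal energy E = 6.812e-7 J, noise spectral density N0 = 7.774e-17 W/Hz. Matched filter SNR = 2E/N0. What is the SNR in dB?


SNR_lin = 2 * 6.812e-7 / 7.774e-17 = 1.753e10
SNR_dB = 10*log10(1.753e10) = 102.4 dB

102.4 dB


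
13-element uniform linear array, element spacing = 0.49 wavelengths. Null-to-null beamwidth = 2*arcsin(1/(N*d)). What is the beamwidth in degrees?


1/(N*d) = 1/(13*0.49) = 0.156986
BW = 2*arcsin(0.156986) = 18.1 degrees

18.1 degrees


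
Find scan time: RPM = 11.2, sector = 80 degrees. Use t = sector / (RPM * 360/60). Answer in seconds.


t = 80 / (11.2 * 360) * 60 = 1.19 s

1.19 s


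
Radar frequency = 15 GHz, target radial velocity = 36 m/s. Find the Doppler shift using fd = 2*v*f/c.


fd = 2 * 36 * 15000000000.0 / 3e8 = 3600.0 Hz

3600.0 Hz


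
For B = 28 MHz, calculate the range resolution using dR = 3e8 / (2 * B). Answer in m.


dR = 3e8 / (2 * 28000000.0) = 5.36 m

5.36 m


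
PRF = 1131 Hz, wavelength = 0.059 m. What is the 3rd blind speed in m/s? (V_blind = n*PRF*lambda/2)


V_blind = 3 * 1131 * 0.059 / 2 = 100.1 m/s

100.1 m/s


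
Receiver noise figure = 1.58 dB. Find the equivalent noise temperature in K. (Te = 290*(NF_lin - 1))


NF_lin = 10^(1.58/10) = 1.438799
Te = 290 * (1.438799 - 1) = 127.3 K

127.3 K


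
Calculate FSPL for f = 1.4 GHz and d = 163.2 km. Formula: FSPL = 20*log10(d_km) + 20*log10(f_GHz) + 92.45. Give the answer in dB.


20*log10(163.2) = 44.25
20*log10(1.4) = 2.92
FSPL = 139.6 dB

139.6 dB


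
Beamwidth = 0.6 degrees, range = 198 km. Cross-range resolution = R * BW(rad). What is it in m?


BW_rad = 0.010471976
CR = 198000 * 0.010471976 = 2073.5 m

2073.5 m


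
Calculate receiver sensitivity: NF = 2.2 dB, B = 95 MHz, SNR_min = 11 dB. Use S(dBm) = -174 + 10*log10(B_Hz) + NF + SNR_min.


10*log10(95000000.0) = 79.78
S = -174 + 79.78 + 2.2 + 11 = -81.0 dBm

-81.0 dBm


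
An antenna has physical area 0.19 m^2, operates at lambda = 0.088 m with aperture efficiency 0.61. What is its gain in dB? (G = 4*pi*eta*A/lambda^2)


G_linear = 4*pi*0.61*0.19/0.088^2 = 188.07
G_dB = 10*log10(188.07) = 22.7 dB

22.7 dB


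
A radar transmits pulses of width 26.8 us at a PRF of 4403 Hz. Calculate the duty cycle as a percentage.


DC = 26.8e-6 * 4403 * 100 = 11.8%

11.8%


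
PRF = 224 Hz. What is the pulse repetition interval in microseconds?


PRI = 1/224 = 0.0044642857 s = 4464.3 us

4464.3 us


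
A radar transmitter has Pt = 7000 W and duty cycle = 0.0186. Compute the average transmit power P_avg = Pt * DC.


P_avg = 7000 * 0.0186 = 130.2 W

130.2 W


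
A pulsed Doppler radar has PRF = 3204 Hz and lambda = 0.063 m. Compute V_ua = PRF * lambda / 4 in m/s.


V_ua = 3204 * 0.063 / 4 = 50.5 m/s

50.5 m/s


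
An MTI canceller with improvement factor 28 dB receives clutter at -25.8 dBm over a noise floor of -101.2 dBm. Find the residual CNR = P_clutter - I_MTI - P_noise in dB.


CNR = -25.8 - 28 - (-101.2) = 47.4 dB

47.4 dB


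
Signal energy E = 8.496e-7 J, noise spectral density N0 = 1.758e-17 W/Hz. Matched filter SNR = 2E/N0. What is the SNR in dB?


SNR_lin = 2 * 8.496e-7 / 1.758e-17 = 9.666e10
SNR_dB = 10*log10(9.666e10) = 109.9 dB

109.9 dB


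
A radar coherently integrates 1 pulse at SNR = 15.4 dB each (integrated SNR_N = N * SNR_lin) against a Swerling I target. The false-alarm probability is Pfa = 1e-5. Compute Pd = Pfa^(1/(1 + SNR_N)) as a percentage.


SNR_lin = 10^(15.4/10) = 34.67369
SNR_N = 1 * 34.67369 = 34.67369
1/(1 + SNR_N) = 1/35.67369 = 0.0280319
Pd = (1e-5)^0.0280319 = 0.72417
Pd = 72.4%

72.4%


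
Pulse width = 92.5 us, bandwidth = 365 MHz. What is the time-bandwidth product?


TBP = 92.5 * 365 = 33762.5

33762.5


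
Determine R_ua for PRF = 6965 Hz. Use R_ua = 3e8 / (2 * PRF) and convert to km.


R_ua = 3e8 / (2 * 6965) = 21536.3 m = 21.5 km

21.5 km


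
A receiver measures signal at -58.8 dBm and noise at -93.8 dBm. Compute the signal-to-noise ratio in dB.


SNR = -58.8 - (-93.8) = 35.0 dB

35.0 dB


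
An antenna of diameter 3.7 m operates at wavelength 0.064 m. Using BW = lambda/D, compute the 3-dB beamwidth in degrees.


BW_rad = 0.064 / 3.7 = 0.017297
BW_deg = 0.99 degrees

0.99 degrees


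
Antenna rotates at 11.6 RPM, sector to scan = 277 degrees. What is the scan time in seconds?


t = 277 / (11.6 * 360) * 60 = 3.98 s

3.98 s


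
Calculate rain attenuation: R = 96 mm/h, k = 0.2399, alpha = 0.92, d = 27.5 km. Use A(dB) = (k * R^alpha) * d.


gamma = 0.2399 * 96^0.92 = 15.985263 dB/km
A = 15.985263 * 27.5 = 439.59 dB

439.59 dB


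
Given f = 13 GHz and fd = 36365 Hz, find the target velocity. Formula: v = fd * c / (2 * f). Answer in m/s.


v = 36365 * 3e8 / (2 * 13000000000.0) = 419.6 m/s

419.6 m/s


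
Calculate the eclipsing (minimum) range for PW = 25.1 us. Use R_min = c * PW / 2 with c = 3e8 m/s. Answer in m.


R_min = 3e8 * 25.1e-6 / 2 = 3765.0 m

3765.0 m


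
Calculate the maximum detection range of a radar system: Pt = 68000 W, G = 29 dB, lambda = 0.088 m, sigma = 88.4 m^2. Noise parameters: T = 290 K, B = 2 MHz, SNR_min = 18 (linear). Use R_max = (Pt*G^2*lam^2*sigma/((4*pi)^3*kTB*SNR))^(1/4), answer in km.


G_lin = 10^(29/10) = 794.328235
R^4 = 68000 * 794.328235^2 * 0.088^2 * 88.4 / ((4*pi)^3 * 1.38e-23 * 290 * 2000000.0 * 18)
R^4 = 1.02735e20 m^4
R_max = (1.02735e20)^(1/4) = 100676.8 m = 100.7 km

100.7 km


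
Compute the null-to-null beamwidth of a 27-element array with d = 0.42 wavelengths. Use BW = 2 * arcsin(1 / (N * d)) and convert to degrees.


1/(N*d) = 1/(27*0.42) = 0.088183
BW = 2*arcsin(0.088183) = 10.1 degrees

10.1 degrees


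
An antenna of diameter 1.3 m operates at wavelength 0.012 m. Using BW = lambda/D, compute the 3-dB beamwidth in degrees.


BW_rad = 0.012 / 1.3 = 0.009231
BW_deg = 0.53 degrees

0.53 degrees


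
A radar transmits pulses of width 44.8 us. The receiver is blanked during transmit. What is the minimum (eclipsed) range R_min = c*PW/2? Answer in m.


R_min = 3e8 * 44.8e-6 / 2 = 6720.0 m

6720.0 m


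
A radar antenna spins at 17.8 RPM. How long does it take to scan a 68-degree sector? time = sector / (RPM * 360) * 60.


t = 68 / (17.8 * 360) * 60 = 0.64 s

0.64 s


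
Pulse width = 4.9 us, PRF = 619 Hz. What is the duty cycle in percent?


DC = 4.9e-6 * 619 * 100 = 0.3%

0.3%


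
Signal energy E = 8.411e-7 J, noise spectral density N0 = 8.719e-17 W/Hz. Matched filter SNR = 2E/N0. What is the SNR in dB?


SNR_lin = 2 * 8.411e-7 / 8.719e-17 = 1.929e10
SNR_dB = 10*log10(1.929e10) = 102.9 dB

102.9 dB


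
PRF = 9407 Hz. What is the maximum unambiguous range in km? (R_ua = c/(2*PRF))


R_ua = 3e8 / (2 * 9407) = 15945.6 m = 15.9 km

15.9 km


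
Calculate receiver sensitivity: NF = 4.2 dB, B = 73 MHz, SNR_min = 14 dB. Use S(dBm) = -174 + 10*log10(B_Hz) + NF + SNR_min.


10*log10(73000000.0) = 78.63
S = -174 + 78.63 + 4.2 + 14 = -77.2 dBm

-77.2 dBm


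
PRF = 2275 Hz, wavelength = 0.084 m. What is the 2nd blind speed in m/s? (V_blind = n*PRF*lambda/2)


V_blind = 2 * 2275 * 0.084 / 2 = 191.1 m/s

191.1 m/s


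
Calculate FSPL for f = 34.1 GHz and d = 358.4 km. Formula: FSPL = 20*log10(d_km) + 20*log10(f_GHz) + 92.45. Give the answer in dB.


20*log10(358.4) = 51.09
20*log10(34.1) = 30.66
FSPL = 174.2 dB

174.2 dB


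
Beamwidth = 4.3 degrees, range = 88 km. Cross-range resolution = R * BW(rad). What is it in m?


BW_rad = 0.075049158
CR = 88000 * 0.075049158 = 6604.3 m

6604.3 m


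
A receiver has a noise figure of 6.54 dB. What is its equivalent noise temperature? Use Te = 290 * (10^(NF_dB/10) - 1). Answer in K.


NF_lin = 10^(6.54/10) = 4.508167
Te = 290 * (4.508167 - 1) = 1017.4 K

1017.4 K


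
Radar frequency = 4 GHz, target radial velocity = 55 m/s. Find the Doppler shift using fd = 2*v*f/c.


fd = 2 * 55 * 4000000000.0 / 3e8 = 1466.7 Hz

1466.7 Hz


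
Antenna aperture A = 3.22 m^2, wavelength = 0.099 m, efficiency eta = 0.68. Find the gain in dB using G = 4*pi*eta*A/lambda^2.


G_linear = 4*pi*0.68*3.22/0.099^2 = 2807.4
G_dB = 10*log10(2807.4) = 34.5 dB

34.5 dB


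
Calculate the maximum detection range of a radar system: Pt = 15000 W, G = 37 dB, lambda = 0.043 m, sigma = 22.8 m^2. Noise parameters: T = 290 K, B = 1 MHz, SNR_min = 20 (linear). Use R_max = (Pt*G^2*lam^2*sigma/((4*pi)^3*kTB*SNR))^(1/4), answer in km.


G_lin = 10^(37/10) = 5011.872336
R^4 = 15000 * 5011.872336^2 * 0.043^2 * 22.8 / ((4*pi)^3 * 1.38e-23 * 290 * 1000000.0 * 20)
R^4 = 1.00006e20 m^4
R_max = (1.00006e20)^(1/4) = 100001.5 m = 100.0 km

100.0 km


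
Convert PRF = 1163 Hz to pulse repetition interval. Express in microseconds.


PRI = 1/1163 = 0.0008598452 s = 859.8 us

859.8 us


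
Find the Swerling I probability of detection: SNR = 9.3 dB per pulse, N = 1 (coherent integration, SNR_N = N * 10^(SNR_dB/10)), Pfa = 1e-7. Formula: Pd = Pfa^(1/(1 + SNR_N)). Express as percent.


SNR_lin = 10^(9.3/10) = 8.51138
SNR_N = 1 * 8.51138 = 8.51138
1/(1 + SNR_N) = 1/9.51138 = 0.1051372
Pd = (1e-7)^0.1051372 = 0.18367
Pd = 18.4%

18.4%


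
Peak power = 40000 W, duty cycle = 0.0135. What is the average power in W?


P_avg = 40000 * 0.0135 = 540.0 W

540.0 W


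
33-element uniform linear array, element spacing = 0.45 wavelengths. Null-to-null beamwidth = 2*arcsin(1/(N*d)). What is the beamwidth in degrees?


1/(N*d) = 1/(33*0.45) = 0.06734
BW = 2*arcsin(0.06734) = 7.7 degrees

7.7 degrees


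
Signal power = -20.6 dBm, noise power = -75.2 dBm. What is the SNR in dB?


SNR = -20.6 - (-75.2) = 54.6 dB

54.6 dB


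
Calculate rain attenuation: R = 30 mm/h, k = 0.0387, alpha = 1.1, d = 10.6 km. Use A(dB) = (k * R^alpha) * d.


gamma = 0.0387 * 30^1.1 = 1.631339 dB/km
A = 1.631339 * 10.6 = 17.29 dB

17.29 dB


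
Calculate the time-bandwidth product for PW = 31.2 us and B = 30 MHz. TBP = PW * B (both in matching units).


TBP = 31.2 * 30 = 936.0

936.0


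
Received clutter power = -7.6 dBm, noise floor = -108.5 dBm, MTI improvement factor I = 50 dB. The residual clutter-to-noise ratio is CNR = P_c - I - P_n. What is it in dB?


CNR = -7.6 - 50 - (-108.5) = 50.9 dB

50.9 dB


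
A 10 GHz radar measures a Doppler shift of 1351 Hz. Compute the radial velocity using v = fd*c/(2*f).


v = 1351 * 3e8 / (2 * 10000000000.0) = 20.3 m/s

20.3 m/s


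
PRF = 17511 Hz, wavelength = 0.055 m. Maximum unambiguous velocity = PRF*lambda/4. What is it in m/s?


V_ua = 17511 * 0.055 / 4 = 240.8 m/s

240.8 m/s


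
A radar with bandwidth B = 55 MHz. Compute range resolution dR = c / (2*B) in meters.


dR = 3e8 / (2 * 55000000.0) = 2.73 m

2.73 m


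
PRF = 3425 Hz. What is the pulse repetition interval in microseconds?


PRI = 1/3425 = 0.0002919708 s = 292.0 us

292.0 us


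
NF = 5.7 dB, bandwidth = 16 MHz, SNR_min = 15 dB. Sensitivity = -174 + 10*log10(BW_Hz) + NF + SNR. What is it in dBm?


10*log10(16000000.0) = 72.04
S = -174 + 72.04 + 5.7 + 15 = -81.3 dBm

-81.3 dBm


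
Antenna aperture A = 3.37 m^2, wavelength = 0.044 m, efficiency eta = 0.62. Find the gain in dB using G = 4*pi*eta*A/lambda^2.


G_linear = 4*pi*0.62*3.37/0.044^2 = 13562.07
G_dB = 10*log10(13562.07) = 41.3 dB

41.3 dB


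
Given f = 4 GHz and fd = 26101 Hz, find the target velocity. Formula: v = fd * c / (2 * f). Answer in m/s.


v = 26101 * 3e8 / (2 * 4000000000.0) = 978.8 m/s

978.8 m/s


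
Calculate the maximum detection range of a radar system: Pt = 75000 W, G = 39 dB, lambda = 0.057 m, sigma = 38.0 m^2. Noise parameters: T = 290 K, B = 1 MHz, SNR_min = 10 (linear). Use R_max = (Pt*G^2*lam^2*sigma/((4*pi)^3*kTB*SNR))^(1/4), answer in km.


G_lin = 10^(39/10) = 7943.282347
R^4 = 75000 * 7943.282347^2 * 0.057^2 * 38.0 / ((4*pi)^3 * 1.38e-23 * 290 * 1000000.0 * 10)
R^4 = 7.35678e21 m^4
R_max = (7.35678e21)^(1/4) = 292868.0 m = 292.9 km

292.9 km


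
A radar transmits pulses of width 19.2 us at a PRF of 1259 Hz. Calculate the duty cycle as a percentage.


DC = 19.2e-6 * 1259 * 100 = 2.42%

2.42%


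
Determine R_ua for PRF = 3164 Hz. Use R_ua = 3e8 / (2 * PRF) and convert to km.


R_ua = 3e8 / (2 * 3164) = 47408.3 m = 47.4 km

47.4 km


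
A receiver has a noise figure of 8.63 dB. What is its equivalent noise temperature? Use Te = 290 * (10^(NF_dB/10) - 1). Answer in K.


NF_lin = 10^(8.63/10) = 7.294575
Te = 290 * (7.294575 - 1) = 1825.4 K

1825.4 K


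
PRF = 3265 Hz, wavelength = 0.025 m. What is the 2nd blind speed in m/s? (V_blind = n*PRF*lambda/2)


V_blind = 2 * 3265 * 0.025 / 2 = 81.6 m/s

81.6 m/s


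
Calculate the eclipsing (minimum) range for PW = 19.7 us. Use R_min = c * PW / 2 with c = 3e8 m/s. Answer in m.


R_min = 3e8 * 19.7e-6 / 2 = 2955.0 m

2955.0 m


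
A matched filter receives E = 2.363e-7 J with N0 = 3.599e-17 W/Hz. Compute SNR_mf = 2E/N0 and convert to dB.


SNR_lin = 2 * 2.363e-7 / 3.599e-17 = 1.313e10
SNR_dB = 10*log10(1.313e10) = 101.2 dB

101.2 dB


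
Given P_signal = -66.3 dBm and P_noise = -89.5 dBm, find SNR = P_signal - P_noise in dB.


SNR = -66.3 - (-89.5) = 23.2 dB

23.2 dB


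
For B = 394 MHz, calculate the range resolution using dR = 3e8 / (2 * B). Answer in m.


dR = 3e8 / (2 * 394000000.0) = 0.38 m

0.38 m


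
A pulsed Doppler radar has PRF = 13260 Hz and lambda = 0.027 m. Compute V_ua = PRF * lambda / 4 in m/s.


V_ua = 13260 * 0.027 / 4 = 89.5 m/s

89.5 m/s


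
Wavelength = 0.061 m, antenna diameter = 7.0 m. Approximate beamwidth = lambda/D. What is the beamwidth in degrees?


BW_rad = 0.061 / 7.0 = 0.008714
BW_deg = 0.5 degrees

0.5 degrees


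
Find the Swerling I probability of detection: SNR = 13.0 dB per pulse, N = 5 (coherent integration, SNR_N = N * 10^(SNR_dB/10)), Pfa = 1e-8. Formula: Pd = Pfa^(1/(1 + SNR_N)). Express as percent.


SNR_lin = 10^(13.0/10) = 19.95262
SNR_N = 5 * 19.95262 = 99.7631
1/(1 + SNR_N) = 1/100.7631 = 0.0099243
Pd = (1e-8)^0.0099243 = 0.83292
Pd = 83.3%

83.3%


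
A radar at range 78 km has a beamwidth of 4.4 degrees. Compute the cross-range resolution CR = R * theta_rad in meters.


BW_rad = 0.076794487
CR = 78000 * 0.076794487 = 5990.0 m

5990.0 m


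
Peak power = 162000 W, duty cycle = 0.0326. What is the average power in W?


P_avg = 162000 * 0.0326 = 5281.2 W

5281.2 W


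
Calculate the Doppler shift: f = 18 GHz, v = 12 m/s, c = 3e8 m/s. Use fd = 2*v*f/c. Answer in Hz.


fd = 2 * 12 * 18000000000.0 / 3e8 = 1440.0 Hz

1440.0 Hz


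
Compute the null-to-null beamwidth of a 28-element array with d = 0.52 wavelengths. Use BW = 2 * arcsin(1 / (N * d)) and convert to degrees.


1/(N*d) = 1/(28*0.52) = 0.068681
BW = 2*arcsin(0.068681) = 7.9 degrees

7.9 degrees


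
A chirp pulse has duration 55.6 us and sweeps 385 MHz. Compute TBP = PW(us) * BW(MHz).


TBP = 55.6 * 385 = 21406.0

21406.0


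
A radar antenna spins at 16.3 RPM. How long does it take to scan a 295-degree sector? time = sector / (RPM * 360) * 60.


t = 295 / (16.3 * 360) * 60 = 3.02 s

3.02 s


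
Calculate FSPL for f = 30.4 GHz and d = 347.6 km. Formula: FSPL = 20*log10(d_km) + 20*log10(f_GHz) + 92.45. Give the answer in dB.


20*log10(347.6) = 50.82
20*log10(30.4) = 29.66
FSPL = 172.9 dB

172.9 dB


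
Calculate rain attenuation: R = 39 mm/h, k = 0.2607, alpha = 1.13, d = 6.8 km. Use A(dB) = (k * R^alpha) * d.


gamma = 0.2607 * 39^1.13 = 16.369825 dB/km
A = 16.369825 * 6.8 = 111.31 dB

111.31 dB


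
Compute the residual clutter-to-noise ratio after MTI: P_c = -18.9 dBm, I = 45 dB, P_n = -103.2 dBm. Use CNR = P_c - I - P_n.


CNR = -18.9 - 45 - (-103.2) = 39.3 dB

39.3 dB


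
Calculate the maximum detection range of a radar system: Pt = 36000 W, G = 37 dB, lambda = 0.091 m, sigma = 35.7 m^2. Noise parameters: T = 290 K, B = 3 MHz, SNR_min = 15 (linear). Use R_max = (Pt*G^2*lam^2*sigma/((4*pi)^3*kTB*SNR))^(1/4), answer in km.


G_lin = 10^(37/10) = 5011.872336
R^4 = 36000 * 5011.872336^2 * 0.091^2 * 35.7 / ((4*pi)^3 * 1.38e-23 * 290 * 3000000.0 * 15)
R^4 = 7.48056e20 m^4
R_max = (7.48056e20)^(1/4) = 165380.2 m = 165.4 km

165.4 km


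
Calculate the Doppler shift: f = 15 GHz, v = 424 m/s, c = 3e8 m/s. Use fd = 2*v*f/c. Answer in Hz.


fd = 2 * 424 * 15000000000.0 / 3e8 = 42400.0 Hz

42400.0 Hz


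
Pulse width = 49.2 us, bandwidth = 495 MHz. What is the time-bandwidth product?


TBP = 49.2 * 495 = 24354.0

24354.0


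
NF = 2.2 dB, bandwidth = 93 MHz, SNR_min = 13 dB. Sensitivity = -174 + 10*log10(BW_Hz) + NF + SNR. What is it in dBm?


10*log10(93000000.0) = 79.68
S = -174 + 79.68 + 2.2 + 13 = -79.1 dBm

-79.1 dBm


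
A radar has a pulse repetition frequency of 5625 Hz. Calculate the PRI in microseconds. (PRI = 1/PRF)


PRI = 1/5625 = 0.0001777778 s = 177.8 us

177.8 us


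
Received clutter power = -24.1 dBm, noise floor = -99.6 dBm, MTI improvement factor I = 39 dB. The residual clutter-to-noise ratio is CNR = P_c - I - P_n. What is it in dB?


CNR = -24.1 - 39 - (-99.6) = 36.5 dB

36.5 dB


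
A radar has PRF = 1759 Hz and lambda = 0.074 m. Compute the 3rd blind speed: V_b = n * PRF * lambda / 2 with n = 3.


V_blind = 3 * 1759 * 0.074 / 2 = 195.2 m/s

195.2 m/s


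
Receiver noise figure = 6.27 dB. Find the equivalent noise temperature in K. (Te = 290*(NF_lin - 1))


NF_lin = 10^(6.27/10) = 4.23643
Te = 290 * (4.23643 - 1) = 938.6 K

938.6 K


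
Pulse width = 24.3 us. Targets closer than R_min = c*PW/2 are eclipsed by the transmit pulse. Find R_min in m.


R_min = 3e8 * 24.3e-6 / 2 = 3645.0 m

3645.0 m


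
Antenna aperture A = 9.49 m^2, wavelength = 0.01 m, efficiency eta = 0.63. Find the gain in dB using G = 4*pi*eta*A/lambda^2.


G_linear = 4*pi*0.63*9.49/0.01^2 = 751305.6
G_dB = 10*log10(751305.6) = 58.8 dB

58.8 dB


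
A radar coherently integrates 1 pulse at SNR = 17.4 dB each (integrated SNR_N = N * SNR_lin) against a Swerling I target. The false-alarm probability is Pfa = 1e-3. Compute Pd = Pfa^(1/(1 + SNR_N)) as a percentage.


SNR_lin = 10^(17.4/10) = 54.95409
SNR_N = 1 * 54.95409 = 54.95409
1/(1 + SNR_N) = 1/55.95409 = 0.0178718
Pd = (1e-3)^0.0178718 = 0.88386
Pd = 88.4%

88.4%


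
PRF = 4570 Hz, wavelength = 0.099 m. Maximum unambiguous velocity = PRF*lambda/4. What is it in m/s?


V_ua = 4570 * 0.099 / 4 = 113.1 m/s

113.1 m/s


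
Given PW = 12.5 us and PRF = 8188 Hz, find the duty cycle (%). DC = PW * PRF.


DC = 12.5e-6 * 8188 * 100 = 10.24%

10.24%


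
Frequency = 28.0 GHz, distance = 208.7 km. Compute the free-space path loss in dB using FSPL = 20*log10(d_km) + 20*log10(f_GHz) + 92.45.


20*log10(208.7) = 46.39
20*log10(28.0) = 28.94
FSPL = 167.8 dB

167.8 dB


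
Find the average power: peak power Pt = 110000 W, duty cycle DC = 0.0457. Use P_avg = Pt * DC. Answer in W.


P_avg = 110000 * 0.0457 = 5027.0 W

5027.0 W


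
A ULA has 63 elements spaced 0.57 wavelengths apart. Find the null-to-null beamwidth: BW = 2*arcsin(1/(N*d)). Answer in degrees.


1/(N*d) = 1/(63*0.57) = 0.027847
BW = 2*arcsin(0.027847) = 3.2 degrees

3.2 degrees


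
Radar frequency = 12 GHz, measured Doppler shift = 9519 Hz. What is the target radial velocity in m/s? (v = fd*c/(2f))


v = 9519 * 3e8 / (2 * 12000000000.0) = 119.0 m/s

119.0 m/s


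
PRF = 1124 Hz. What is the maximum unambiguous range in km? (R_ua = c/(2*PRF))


R_ua = 3e8 / (2 * 1124) = 133452.0 m = 133.5 km

133.5 km


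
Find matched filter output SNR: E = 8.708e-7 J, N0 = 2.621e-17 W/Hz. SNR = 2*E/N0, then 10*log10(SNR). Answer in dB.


SNR_lin = 2 * 8.708e-7 / 2.621e-17 = 6.645e10
SNR_dB = 10*log10(6.645e10) = 108.2 dB

108.2 dB


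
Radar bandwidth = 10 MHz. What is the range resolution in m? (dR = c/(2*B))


dR = 3e8 / (2 * 10000000.0) = 15.0 m

15.0 m


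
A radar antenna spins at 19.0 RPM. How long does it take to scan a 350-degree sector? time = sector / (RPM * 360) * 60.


t = 350 / (19.0 * 360) * 60 = 3.07 s

3.07 s


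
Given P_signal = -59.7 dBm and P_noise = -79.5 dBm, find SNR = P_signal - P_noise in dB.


SNR = -59.7 - (-79.5) = 19.8 dB

19.8 dB


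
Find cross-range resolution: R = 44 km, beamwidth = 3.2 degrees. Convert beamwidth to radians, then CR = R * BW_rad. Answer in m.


BW_rad = 0.055850536
CR = 44000 * 0.055850536 = 2457.4 m

2457.4 m


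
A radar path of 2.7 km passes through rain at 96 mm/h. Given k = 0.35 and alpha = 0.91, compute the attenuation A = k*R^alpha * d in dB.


gamma = 0.35 * 96^0.91 = 22.28101 dB/km
A = 22.28101 * 2.7 = 60.16 dB

60.16 dB


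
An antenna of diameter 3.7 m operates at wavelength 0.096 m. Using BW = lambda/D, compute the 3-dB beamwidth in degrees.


BW_rad = 0.096 / 3.7 = 0.025946
BW_deg = 1.49 degrees

1.49 degrees


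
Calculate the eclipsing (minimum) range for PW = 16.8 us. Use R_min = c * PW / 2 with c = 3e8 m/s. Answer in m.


R_min = 3e8 * 16.8e-6 / 2 = 2520.0 m

2520.0 m


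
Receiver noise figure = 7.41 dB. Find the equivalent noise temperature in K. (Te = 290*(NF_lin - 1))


NF_lin = 10^(7.41/10) = 5.508077
Te = 290 * (5.508077 - 1) = 1307.3 K

1307.3 K


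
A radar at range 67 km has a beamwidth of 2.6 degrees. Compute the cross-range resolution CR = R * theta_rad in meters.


BW_rad = 0.045378561
CR = 67000 * 0.045378561 = 3040.4 m

3040.4 m


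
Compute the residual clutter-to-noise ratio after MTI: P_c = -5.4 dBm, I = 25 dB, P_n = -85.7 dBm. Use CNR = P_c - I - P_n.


CNR = -5.4 - 25 - (-85.7) = 55.3 dB

55.3 dB


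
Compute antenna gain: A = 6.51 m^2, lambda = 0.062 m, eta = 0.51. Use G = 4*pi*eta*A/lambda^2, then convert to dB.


G_linear = 4*pi*0.51*6.51/0.062^2 = 10853.7
G_dB = 10*log10(10853.7) = 40.4 dB

40.4 dB


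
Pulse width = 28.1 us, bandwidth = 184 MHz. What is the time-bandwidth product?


TBP = 28.1 * 184 = 5170.4

5170.4


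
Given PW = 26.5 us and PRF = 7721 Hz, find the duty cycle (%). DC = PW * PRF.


DC = 26.5e-6 * 7721 * 100 = 20.46%

20.46%


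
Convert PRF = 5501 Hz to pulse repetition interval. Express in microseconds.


PRI = 1/5501 = 0.0001817851 s = 181.8 us

181.8 us


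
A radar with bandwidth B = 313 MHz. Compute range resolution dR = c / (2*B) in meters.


dR = 3e8 / (2 * 313000000.0) = 0.48 m

0.48 m


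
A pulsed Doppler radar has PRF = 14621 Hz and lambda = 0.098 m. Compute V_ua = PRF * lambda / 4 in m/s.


V_ua = 14621 * 0.098 / 4 = 358.2 m/s

358.2 m/s


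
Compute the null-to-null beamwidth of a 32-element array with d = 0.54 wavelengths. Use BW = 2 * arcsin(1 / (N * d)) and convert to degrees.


1/(N*d) = 1/(32*0.54) = 0.05787
BW = 2*arcsin(0.05787) = 6.6 degrees

6.6 degrees


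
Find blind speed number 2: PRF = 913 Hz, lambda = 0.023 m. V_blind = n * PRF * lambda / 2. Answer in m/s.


V_blind = 2 * 913 * 0.023 / 2 = 21.0 m/s

21.0 m/s


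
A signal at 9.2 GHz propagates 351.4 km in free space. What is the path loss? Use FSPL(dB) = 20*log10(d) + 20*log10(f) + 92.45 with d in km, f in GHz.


20*log10(351.4) = 50.92
20*log10(9.2) = 19.28
FSPL = 162.6 dB

162.6 dB


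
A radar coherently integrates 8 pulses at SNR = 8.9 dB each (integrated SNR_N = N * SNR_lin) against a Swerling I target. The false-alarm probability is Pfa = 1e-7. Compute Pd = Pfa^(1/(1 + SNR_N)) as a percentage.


SNR_lin = 10^(8.9/10) = 7.76247
SNR_N = 8 * 7.76247 = 62.09976
1/(1 + SNR_N) = 1/63.09976 = 0.0158479
Pd = (1e-7)^0.0158479 = 0.77458
Pd = 77.5%

77.5%


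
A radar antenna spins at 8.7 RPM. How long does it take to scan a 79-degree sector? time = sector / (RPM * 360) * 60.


t = 79 / (8.7 * 360) * 60 = 1.51 s

1.51 s


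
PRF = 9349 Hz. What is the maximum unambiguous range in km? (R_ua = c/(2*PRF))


R_ua = 3e8 / (2 * 9349) = 16044.5 m = 16.0 km

16.0 km


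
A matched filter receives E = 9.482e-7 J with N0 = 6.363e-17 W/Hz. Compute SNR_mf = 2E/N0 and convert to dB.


SNR_lin = 2 * 9.482e-7 / 6.363e-17 = 2.98e10
SNR_dB = 10*log10(2.98e10) = 104.7 dB

104.7 dB


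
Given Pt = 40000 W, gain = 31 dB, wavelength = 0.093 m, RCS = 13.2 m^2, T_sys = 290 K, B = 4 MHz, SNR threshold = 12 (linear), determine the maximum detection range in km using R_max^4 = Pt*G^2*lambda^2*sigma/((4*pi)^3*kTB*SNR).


G_lin = 10^(31/10) = 1258.925412
R^4 = 40000 * 1258.925412^2 * 0.093^2 * 13.2 / ((4*pi)^3 * 1.38e-23 * 290 * 4000000.0 * 12)
R^4 = 1.89868e19 m^4
R_max = (1.89868e19)^(1/4) = 66010.5 m = 66.0 km

66.0 km


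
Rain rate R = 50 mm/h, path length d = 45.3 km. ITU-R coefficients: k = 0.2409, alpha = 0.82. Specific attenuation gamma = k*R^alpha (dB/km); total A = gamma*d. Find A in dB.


gamma = 0.2409 * 50^0.82 = 5.956515 dB/km
A = 5.956515 * 45.3 = 269.83 dB

269.83 dB


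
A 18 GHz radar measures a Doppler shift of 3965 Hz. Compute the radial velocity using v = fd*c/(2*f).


v = 3965 * 3e8 / (2 * 18000000000.0) = 33.0 m/s

33.0 m/s


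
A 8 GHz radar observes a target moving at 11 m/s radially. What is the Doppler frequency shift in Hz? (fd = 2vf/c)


fd = 2 * 11 * 8000000000.0 / 3e8 = 586.7 Hz

586.7 Hz


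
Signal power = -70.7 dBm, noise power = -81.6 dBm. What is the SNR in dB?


SNR = -70.7 - (-81.6) = 10.9 dB

10.9 dB


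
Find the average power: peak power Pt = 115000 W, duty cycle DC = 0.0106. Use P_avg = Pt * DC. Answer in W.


P_avg = 115000 * 0.0106 = 1219.0 W

1219.0 W


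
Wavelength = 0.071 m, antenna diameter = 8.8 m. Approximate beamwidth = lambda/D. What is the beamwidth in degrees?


BW_rad = 0.071 / 8.8 = 0.008068
BW_deg = 0.46 degrees

0.46 degrees


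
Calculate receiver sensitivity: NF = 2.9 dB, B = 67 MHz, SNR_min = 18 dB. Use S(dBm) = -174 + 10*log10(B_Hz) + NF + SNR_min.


10*log10(67000000.0) = 78.26
S = -174 + 78.26 + 2.9 + 18 = -74.8 dBm

-74.8 dBm


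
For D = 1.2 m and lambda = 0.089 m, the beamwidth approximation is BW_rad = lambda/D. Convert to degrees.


BW_rad = 0.089 / 1.2 = 0.074167
BW_deg = 4.25 degrees

4.25 degrees


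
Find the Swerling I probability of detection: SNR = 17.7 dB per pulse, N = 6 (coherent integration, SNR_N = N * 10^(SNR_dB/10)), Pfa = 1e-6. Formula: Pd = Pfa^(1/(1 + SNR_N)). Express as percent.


SNR_lin = 10^(17.7/10) = 58.88437
SNR_N = 6 * 58.88437 = 353.30622
1/(1 + SNR_N) = 1/354.30622 = 0.0028224
Pd = (1e-6)^0.0028224 = 0.96176
Pd = 96.2%

96.2%


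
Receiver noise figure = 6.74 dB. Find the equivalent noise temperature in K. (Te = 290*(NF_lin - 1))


NF_lin = 10^(6.74/10) = 4.72063
Te = 290 * (4.72063 - 1) = 1079.0 K

1079.0 K


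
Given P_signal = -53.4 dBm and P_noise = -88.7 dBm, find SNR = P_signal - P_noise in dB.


SNR = -53.4 - (-88.7) = 35.3 dB

35.3 dB


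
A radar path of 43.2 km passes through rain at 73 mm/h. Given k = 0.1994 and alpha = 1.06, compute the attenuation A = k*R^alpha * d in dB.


gamma = 0.1994 * 73^1.06 = 18.829873 dB/km
A = 18.829873 * 43.2 = 813.45 dB

813.45 dB


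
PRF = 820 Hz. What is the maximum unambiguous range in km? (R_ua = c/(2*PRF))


R_ua = 3e8 / (2 * 820) = 182926.8 m = 182.9 km

182.9 km


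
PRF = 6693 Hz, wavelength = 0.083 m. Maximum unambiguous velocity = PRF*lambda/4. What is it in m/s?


V_ua = 6693 * 0.083 / 4 = 138.9 m/s

138.9 m/s


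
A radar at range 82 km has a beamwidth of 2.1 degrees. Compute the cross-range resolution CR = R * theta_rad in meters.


BW_rad = 0.036651914
CR = 82000 * 0.036651914 = 3005.5 m

3005.5 m


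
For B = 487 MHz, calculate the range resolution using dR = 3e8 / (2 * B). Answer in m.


dR = 3e8 / (2 * 487000000.0) = 0.31 m

0.31 m


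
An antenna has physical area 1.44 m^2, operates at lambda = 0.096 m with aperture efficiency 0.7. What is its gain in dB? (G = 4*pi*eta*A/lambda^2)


G_linear = 4*pi*0.7*1.44/0.096^2 = 1374.45
G_dB = 10*log10(1374.45) = 31.4 dB

31.4 dB


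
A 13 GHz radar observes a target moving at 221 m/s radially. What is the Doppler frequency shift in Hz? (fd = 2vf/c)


fd = 2 * 221 * 13000000000.0 / 3e8 = 19153.3 Hz

19153.3 Hz


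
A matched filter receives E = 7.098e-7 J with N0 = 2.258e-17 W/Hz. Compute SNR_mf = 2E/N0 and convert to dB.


SNR_lin = 2 * 7.098e-7 / 2.258e-17 = 6.287e10
SNR_dB = 10*log10(6.287e10) = 108.0 dB

108.0 dB


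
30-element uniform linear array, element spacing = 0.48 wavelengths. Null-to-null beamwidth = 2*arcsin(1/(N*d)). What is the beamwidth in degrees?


1/(N*d) = 1/(30*0.48) = 0.069444
BW = 2*arcsin(0.069444) = 8.0 degrees

8.0 degrees


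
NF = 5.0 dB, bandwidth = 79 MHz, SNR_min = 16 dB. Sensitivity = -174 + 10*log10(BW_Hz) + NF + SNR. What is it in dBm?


10*log10(79000000.0) = 78.98
S = -174 + 78.98 + 5.0 + 16 = -74.0 dBm

-74.0 dBm


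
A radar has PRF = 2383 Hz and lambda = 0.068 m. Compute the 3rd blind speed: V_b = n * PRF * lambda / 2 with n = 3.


V_blind = 3 * 2383 * 0.068 / 2 = 243.1 m/s

243.1 m/s


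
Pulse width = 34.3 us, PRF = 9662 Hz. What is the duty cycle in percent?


DC = 34.3e-6 * 9662 * 100 = 33.14%

33.14%


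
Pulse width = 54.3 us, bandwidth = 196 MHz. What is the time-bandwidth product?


TBP = 54.3 * 196 = 10642.8

10642.8


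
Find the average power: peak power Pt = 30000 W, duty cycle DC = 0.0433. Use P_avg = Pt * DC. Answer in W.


P_avg = 30000 * 0.0433 = 1299.0 W

1299.0 W


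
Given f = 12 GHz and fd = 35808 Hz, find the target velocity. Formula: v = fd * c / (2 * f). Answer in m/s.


v = 35808 * 3e8 / (2 * 12000000000.0) = 447.6 m/s

447.6 m/s


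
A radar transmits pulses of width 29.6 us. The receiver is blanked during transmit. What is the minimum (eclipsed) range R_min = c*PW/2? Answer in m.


R_min = 3e8 * 29.6e-6 / 2 = 4440.0 m

4440.0 m


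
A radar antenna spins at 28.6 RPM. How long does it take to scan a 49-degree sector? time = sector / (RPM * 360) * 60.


t = 49 / (28.6 * 360) * 60 = 0.29 s

0.29 s


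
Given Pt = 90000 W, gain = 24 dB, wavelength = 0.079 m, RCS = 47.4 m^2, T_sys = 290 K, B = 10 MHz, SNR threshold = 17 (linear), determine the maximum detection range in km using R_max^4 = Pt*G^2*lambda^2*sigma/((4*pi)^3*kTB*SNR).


G_lin = 10^(24/10) = 251.188643
R^4 = 90000 * 251.188643^2 * 0.079^2 * 47.4 / ((4*pi)^3 * 1.38e-23 * 290 * 10000000.0 * 17)
R^4 = 1.24428e18 m^4
R_max = (1.24428e18)^(1/4) = 33398.7 m = 33.4 km

33.4 km


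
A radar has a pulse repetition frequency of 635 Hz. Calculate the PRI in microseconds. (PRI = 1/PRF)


PRI = 1/635 = 0.0015748031 s = 1574.8 us

1574.8 us


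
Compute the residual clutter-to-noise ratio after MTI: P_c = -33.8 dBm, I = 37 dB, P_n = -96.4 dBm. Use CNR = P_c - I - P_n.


CNR = -33.8 - 37 - (-96.4) = 25.6 dB

25.6 dB


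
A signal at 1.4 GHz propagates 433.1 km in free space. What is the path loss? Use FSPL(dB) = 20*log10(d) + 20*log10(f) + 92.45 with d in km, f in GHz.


20*log10(433.1) = 52.73
20*log10(1.4) = 2.92
FSPL = 148.1 dB

148.1 dB


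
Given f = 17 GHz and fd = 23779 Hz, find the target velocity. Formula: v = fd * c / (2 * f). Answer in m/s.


v = 23779 * 3e8 / (2 * 17000000000.0) = 209.8 m/s

209.8 m/s


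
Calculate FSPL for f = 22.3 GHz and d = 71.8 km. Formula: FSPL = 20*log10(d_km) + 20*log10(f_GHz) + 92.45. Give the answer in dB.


20*log10(71.8) = 37.12
20*log10(22.3) = 26.97
FSPL = 156.5 dB

156.5 dB


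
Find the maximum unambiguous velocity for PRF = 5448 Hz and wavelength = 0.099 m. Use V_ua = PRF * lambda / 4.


V_ua = 5448 * 0.099 / 4 = 134.8 m/s

134.8 m/s


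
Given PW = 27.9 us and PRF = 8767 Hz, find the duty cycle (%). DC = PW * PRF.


DC = 27.9e-6 * 8767 * 100 = 24.46%

24.46%


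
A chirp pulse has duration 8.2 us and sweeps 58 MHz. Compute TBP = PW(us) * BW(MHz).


TBP = 8.2 * 58 = 475.6

475.6


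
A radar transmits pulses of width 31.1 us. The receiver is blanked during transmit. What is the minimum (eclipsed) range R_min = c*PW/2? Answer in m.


R_min = 3e8 * 31.1e-6 / 2 = 4665.0 m

4665.0 m


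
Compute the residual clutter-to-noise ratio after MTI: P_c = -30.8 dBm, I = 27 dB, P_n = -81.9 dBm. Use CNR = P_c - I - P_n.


CNR = -30.8 - 27 - (-81.9) = 24.1 dB

24.1 dB


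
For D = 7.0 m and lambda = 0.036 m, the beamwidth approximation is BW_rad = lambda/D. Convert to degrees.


BW_rad = 0.036 / 7.0 = 0.005143
BW_deg = 0.29 degrees

0.29 degrees


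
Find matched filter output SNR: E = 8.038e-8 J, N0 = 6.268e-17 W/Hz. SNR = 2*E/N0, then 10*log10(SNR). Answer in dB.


SNR_lin = 2 * 8.038e-8 / 6.268e-17 = 2.565e9
SNR_dB = 10*log10(2.565e9) = 94.1 dB

94.1 dB


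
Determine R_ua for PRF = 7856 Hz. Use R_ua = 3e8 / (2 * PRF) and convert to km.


R_ua = 3e8 / (2 * 7856) = 19093.7 m = 19.1 km

19.1 km


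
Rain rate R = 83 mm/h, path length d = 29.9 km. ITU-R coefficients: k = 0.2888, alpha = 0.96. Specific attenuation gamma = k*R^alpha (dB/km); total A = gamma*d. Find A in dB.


gamma = 0.2888 * 83^0.96 = 20.086865 dB/km
A = 20.086865 * 29.9 = 600.6 dB

600.6 dB


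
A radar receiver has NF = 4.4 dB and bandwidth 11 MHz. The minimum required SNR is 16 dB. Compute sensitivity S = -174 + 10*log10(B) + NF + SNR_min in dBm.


10*log10(11000000.0) = 70.41
S = -174 + 70.41 + 4.4 + 16 = -83.2 dBm

-83.2 dBm


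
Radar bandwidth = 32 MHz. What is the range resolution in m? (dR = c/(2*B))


dR = 3e8 / (2 * 32000000.0) = 4.69 m

4.69 m


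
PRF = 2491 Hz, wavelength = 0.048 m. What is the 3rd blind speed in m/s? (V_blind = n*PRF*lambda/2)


V_blind = 3 * 2491 * 0.048 / 2 = 179.4 m/s

179.4 m/s


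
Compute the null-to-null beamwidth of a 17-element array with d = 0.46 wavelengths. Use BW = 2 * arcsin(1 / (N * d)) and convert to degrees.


1/(N*d) = 1/(17*0.46) = 0.127877
BW = 2*arcsin(0.127877) = 14.7 degrees

14.7 degrees


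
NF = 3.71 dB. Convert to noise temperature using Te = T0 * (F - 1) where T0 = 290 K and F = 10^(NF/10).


NF_lin = 10^(3.71/10) = 2.349633
Te = 290 * (2.349633 - 1) = 391.4 K

391.4 K


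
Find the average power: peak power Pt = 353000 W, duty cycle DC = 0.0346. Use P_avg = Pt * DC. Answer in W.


P_avg = 353000 * 0.0346 = 12213.8 W

12213.8 W


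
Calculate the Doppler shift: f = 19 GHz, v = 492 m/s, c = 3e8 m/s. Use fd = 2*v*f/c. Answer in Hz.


fd = 2 * 492 * 19000000000.0 / 3e8 = 62320.0 Hz

62320.0 Hz


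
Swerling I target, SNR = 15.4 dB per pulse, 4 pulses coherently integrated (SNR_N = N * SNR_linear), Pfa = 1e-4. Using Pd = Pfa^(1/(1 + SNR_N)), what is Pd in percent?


SNR_lin = 10^(15.4/10) = 34.67369
SNR_N = 4 * 34.67369 = 138.69476
1/(1 + SNR_N) = 1/139.69476 = 0.0071585
Pd = (1e-4)^0.0071585 = 0.93619
Pd = 93.6%

93.6%


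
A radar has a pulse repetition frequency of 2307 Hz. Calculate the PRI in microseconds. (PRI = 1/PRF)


PRI = 1/2307 = 0.0004334634 s = 433.5 us

433.5 us


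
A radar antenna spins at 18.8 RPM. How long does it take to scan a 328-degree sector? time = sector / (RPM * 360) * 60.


t = 328 / (18.8 * 360) * 60 = 2.91 s

2.91 s


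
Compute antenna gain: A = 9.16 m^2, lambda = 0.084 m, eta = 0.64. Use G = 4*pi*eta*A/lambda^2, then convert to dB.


G_linear = 4*pi*0.64*9.16/0.084^2 = 10440.63
G_dB = 10*log10(10440.63) = 40.2 dB

40.2 dB


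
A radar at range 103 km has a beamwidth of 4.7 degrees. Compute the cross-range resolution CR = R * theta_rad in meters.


BW_rad = 0.082030475
CR = 103000 * 0.082030475 = 8449.1 m

8449.1 m


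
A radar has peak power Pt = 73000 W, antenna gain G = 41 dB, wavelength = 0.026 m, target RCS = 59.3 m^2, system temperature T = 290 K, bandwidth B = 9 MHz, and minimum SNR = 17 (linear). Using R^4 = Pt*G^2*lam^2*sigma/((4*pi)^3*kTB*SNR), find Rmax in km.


G_lin = 10^(41/10) = 12589.254118
R^4 = 73000 * 12589.254118^2 * 0.026^2 * 59.3 / ((4*pi)^3 * 1.38e-23 * 290 * 9000000.0 * 17)
R^4 = 3.81704e20 m^4
R_max = (3.81704e20)^(1/4) = 139775.7 m = 139.8 km

139.8 km


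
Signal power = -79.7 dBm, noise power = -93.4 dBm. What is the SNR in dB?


SNR = -79.7 - (-93.4) = 13.7 dB

13.7 dB


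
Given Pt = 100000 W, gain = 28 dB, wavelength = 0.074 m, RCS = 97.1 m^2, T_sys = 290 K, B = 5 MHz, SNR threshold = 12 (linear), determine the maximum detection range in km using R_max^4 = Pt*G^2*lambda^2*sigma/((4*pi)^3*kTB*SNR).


G_lin = 10^(28/10) = 630.957344
R^4 = 100000 * 630.957344^2 * 0.074^2 * 97.1 / ((4*pi)^3 * 1.38e-23 * 290 * 5000000.0 * 12)
R^4 = 4.44247e19 m^4
R_max = (4.44247e19)^(1/4) = 81640.6 m = 81.6 km

81.6 km


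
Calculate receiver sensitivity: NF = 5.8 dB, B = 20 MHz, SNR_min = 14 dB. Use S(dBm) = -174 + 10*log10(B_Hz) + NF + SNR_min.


10*log10(20000000.0) = 73.01
S = -174 + 73.01 + 5.8 + 14 = -81.2 dBm

-81.2 dBm


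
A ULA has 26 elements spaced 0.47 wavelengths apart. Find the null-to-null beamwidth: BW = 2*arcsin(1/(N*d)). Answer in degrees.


1/(N*d) = 1/(26*0.47) = 0.081833
BW = 2*arcsin(0.081833) = 9.4 degrees

9.4 degrees


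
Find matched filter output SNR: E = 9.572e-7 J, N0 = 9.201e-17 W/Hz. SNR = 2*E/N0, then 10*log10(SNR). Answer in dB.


SNR_lin = 2 * 9.572e-7 / 9.201e-17 = 2.081e10
SNR_dB = 10*log10(2.081e10) = 103.2 dB

103.2 dB


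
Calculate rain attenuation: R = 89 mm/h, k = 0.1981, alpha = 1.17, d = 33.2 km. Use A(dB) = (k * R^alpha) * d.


gamma = 0.1981 * 89^1.17 = 37.815582 dB/km
A = 37.815582 * 33.2 = 1255.48 dB

1255.48 dB


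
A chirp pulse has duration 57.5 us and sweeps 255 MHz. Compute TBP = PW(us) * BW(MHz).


TBP = 57.5 * 255 = 14662.5

14662.5


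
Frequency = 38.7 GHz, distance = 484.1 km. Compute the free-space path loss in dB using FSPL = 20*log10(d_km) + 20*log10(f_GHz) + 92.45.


20*log10(484.1) = 53.7
20*log10(38.7) = 31.75
FSPL = 177.9 dB

177.9 dB


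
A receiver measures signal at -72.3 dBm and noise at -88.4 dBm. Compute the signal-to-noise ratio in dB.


SNR = -72.3 - (-88.4) = 16.1 dB

16.1 dB


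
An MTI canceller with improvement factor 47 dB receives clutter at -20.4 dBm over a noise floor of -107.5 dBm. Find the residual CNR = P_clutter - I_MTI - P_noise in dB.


CNR = -20.4 - 47 - (-107.5) = 40.1 dB

40.1 dB
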